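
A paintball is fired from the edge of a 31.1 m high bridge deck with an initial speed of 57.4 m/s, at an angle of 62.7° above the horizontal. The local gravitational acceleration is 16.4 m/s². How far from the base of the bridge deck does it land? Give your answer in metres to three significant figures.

Horizontal component vₓ = 57.40 cos 62.7° = 26.33 m/s; vertical v_y0 = 57.40 sin 62.7° = 51.01 m/s.
With up positive and y = 0 at the ground: y(t) = 31.1 + (51.01) t − 8.200 t². Setting y = 0 and taking the positive root: t = [51.01 + √(51.01² + 2·16.4·31.1)] / 16.4 = (51.01 + 60.18) / 16.4 = 6.780 s.
Horizontal distance: R = vₓ t = 26.33 × 6.780 = 178.5 m.

178 m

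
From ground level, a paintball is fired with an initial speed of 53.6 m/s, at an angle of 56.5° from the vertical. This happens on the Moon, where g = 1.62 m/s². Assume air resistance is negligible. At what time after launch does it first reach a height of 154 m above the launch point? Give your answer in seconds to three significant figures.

vₓ = 53.60 sin 56.5° = 44.70 m/s; v_y0 = 53.60 cos 56.5° = 29.58 m/s.
Height y(t) = 29.58 t − 0.8100 t² = 154 gives 0.8100 t² − 29.58 t + 154 = 0.
Quadratic formula: t = (29.58 ± √376.24) / 1.62 = (29.58 ± 19.40) / 1.62 → t = 6.288 s or 30.24 s.
The first (ascending) time is 6.288 s.

6.29 s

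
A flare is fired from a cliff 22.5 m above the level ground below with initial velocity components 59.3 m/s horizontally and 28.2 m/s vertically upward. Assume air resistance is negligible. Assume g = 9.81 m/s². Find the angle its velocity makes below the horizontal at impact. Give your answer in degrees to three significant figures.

The projectile lands when y = 22.5 + (28.20) t − ½·9.81·t² = 0. Positive root: t = (28.20 + √(28.20² + 2·9.81·22.5)) / 9.81 = (28.20 + 35.17) / 9.81 = 6.459 s.
At impact: v_y = v_y0 − g t = −35.17 m/s; vₓ = 59.30 m/s.
Angle below horizontal: arctan(|v_y|/vₓ) = arctan(35.17/59.30) = 30.67°.

30.7°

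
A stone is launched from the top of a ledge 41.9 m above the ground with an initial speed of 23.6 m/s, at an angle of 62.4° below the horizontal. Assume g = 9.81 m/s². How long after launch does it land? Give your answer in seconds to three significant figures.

1.49 s

vₓ = 23.60 cos 62.4° = 10.93 m/s; v_y0 = −20.91 m/s (downward).
Vertical motion (up positive, ground at y = 0): 4.905 t² − (−20.91) t − 41.9 = 0, so t = (−20.91 + √(20.91² + 2·9.81·41.9)) / 9.81 = (−20.91 + 35.49) / 9.81 = 1.486 s.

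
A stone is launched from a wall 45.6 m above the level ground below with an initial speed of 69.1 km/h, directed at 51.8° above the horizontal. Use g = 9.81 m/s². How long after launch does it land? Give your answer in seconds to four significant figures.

Convert: 69.1 km/h = 69.1/3.6 = 19.19 m/s.
vₓ = 19.19 cos 51.8° = 11.87 m/s; v_y0 = 19.19 sin 51.8° = 15.08 m/s.
Vertical motion (up positive, ground at y = 0): 4.905 t² − (15.08) t − 45.6 = 0, so t = (15.08 + √(15.08² + 2·9.81·45.6)) / 9.81 = (15.08 + 33.50) / 9.81 = 4.952 s.

4.952 s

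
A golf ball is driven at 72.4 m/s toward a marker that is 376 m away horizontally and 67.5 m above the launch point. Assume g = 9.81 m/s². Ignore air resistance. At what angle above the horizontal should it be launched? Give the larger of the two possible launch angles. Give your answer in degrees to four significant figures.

Trajectory: y = x tanθ − g x² (1 + tan²θ)/(2v₀²). With x = 376, y = 67.5, v₀ = 72.4, g = 9.81:
132.3 tan²θ − 376 tanθ + (199.8) = 0.
tanθ = [376 ± √(376² − 4 × 132.3 × (199.8))] / (2 × 132.3) = (376 ± 188.8) / 264.6, giving tanθ = 0.7075 or 2.135.
θ = 35.28° or 64.90°; the larger is 64.90°.

64.90°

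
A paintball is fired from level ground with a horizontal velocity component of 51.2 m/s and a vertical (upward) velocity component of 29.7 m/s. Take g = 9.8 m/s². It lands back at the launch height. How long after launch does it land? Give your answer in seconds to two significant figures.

6.1 s

Time of flight on level ground: T = 2 v_y0 / g = 2 × 29.70 / 9.80 = 6.061 s.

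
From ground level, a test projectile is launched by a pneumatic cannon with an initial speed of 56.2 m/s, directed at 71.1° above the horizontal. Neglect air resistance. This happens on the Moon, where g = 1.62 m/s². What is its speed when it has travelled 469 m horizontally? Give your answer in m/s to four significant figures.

21.50 m/s

vₓ = 56.20 cos 71.1° = 18.20 m/s; v_y0 = 56.20 sin 71.1° = 53.17 m/s.
Time to reach x = 469 m: t = x/vₓ = 469/18.20 = 25.76 s.
Vertical velocity there: v_y = v_y0 − g t = 53.17 − 1.62 × 25.76 = 11.43 m/s.
Speed: √(vₓ² + v_y²) = √(18.20² + 11.43²) = 21.50 m/s.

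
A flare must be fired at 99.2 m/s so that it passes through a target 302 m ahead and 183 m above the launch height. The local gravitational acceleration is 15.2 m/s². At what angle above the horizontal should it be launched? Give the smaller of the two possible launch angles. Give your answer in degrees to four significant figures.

48.87°

Trajectory: y = x tanθ − g x² (1 + tan²θ)/(2v₀²). With x = 302, y = 183, v₀ = 99.2, g = 15.2:
70.44 tan²θ − 302 tanθ + (253.4) = 0.
tanθ = [302 ± √(302² − 4 × 70.44 × (253.4))] / (2 × 70.44) = (302 ± 140.7) / 140.9, giving tanθ = 1.145 or 3.143.
θ = 48.87° or 72.35°; the smaller is 48.87°.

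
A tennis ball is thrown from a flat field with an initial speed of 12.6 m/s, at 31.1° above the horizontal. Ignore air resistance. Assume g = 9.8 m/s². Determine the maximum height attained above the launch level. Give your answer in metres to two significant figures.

2.2 m

Components: vₓ = 12.60 cos 31.1° = 10.79 m/s, v_y0 = 12.60 sin 31.1° = 6.508 m/s.
Peak height H = v_y0² / (2g) = 42.358 / 19.60 = 2.161 m.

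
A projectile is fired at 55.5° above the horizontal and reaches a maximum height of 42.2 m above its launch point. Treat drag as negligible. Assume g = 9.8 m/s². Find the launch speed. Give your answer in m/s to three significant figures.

At the peak v_y = 0, so v_y0 = √(2gH) = √(2 × 9.80 × 42.2) = 28.76 m/s.
v_y0 = v₀ sin θ ⇒ v₀ = 28.76 / sin 55.5° = 34.90 m/s.

34.9 m/s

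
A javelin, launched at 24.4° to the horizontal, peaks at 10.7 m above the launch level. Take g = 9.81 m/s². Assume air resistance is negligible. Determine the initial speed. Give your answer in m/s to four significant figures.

35.07 m/s

At the peak v_y = 0, so v_y0 = √(2gH) = √(2 × 9.81 × 10.7) = 14.49 m/s.
v_y0 = v₀ sin θ ⇒ v₀ = 14.49 / sin 24.4° = 35.07 m/s.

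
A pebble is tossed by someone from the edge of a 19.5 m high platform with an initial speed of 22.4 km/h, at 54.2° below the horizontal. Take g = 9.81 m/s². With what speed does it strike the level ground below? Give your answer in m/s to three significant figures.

20.5 m/s

Convert: 22.4 km/h = 22.4/3.6 = 6.222 m/s.
Horizontal component vₓ = 6.222 cos 54.2° = 3.640 m/s; vertical v_y0 = −5.047 m/s (downward).
The projectile lands when y = 19.5 + (−5.047) t − ½·9.81·t² = 0. Positive root: t = (−5.047 + √(5.047² + 2·9.81·19.5)) / 9.81 = (−5.047 + 20.20) / 9.81 = 1.545 s.
Vertical velocity at impact: v_y = v_y0 − g t = −5.047 − 9.81 × 1.545 = −20.20 m/s.
Speed: |v| = √(vₓ² + v_y²) = √(3.640² + 20.20²) = 20.53 m/s.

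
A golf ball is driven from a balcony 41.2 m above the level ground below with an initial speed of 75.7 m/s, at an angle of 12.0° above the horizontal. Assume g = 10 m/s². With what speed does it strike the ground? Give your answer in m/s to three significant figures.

81.0 m/s

vₓ = 75.70 cos 12.0° = 74.05 m/s; v_y0 = 75.70 sin 12.0° = 15.74 m/s.
The projectile lands when y = 41.2 + (15.74) t − ½·10.0·t² = 0. Positive root: t = (15.74 + √(15.74² + 2·10.0·41.2)) / 10.0 = (15.74 + 32.74) / 10.0 = 4.848 s.
Vertical velocity at impact: v_y = v_y0 − g t = 15.74 − 10.0 × 4.848 = −32.74 m/s.
Speed: |v| = √(vₓ² + v_y²) = √(74.05² + 32.74²) = 80.96 m/s.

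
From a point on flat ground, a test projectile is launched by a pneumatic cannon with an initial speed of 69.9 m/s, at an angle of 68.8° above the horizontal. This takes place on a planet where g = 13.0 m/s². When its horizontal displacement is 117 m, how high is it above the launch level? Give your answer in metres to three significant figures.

Resolve: vₓ = 69.90 cos 68.8° = 25.28 m/s and v_y0 = 69.90 sin 68.8° = 65.17 m/s.
At x = 117 m, t = x/vₓ = 117/25.28 = 4.629 s.
Height: y = v_y0 t − ½ g t² = 65.17 × 4.629 − 6.500 × 4.629² = 301.6 − 139.3 = 162.4 m.

162 m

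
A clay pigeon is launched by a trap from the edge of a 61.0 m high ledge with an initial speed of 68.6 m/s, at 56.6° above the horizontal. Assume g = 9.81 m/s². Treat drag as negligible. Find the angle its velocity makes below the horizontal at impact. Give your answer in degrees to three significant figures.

60.6°

vₓ = 68.60 cos 56.6° = 37.76 m/s; v_y0 = 68.60 sin 56.6° = 57.27 m/s.
Vertical motion (up positive, ground at y = 0): 4.905 t² − (57.27) t − 61.0 = 0, so t = (57.27 + √(57.27² + 2·9.81·61.0)) / 9.81 = (57.27 + 66.91) / 9.81 = 12.66 s.
At impact: v_y = v_y0 − g t = −66.91 m/s; vₓ = 37.76 m/s.
Angle below horizontal: arctan(|v_y|/vₓ) = arctan(66.91/37.76) = 60.56°.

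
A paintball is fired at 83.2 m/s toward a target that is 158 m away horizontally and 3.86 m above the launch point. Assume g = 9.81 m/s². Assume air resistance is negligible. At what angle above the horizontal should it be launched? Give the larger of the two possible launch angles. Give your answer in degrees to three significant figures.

Trajectory: y = x tanθ − g x² (1 + tan²θ)/(2v₀²). With x = 158, y = 3.86, v₀ = 83.2, g = 9.81:
17.69 tan²θ − 158 tanθ + (21.55) = 0.
tanθ = [158 ± √(158² − 4 × 17.69 × (21.55))] / (2 × 17.69) = (158 ± 153.1) / 35.38, giving tanθ = 0.1385 or 8.794.
θ = 7.887° or 83.51°; the larger is 83.51°.

83.5°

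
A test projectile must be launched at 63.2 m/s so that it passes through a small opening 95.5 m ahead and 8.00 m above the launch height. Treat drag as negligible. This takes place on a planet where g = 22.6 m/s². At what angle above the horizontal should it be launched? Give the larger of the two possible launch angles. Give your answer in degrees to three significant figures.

73.2°

Trajectory: y = x tanθ − g x² (1 + tan²θ)/(2v₀²). With x = 95.5, y = 8.00, v₀ = 63.2, g = 22.6:
25.80 tan²θ − 95.5 tanθ + (33.80) = 0.
tanθ = [95.5 ± √(95.5² − 4 × 25.80 × (33.80))] / (2 × 25.80) = (95.5 ± 75.04) / 51.60, giving tanθ = 0.3964 or 3.305.
θ = 21.62° or 73.17°; the larger is 73.17°.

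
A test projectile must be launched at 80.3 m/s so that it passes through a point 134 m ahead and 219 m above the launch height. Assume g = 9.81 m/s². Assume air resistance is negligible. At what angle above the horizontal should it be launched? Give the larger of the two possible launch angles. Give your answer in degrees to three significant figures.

Trajectory: y = x tanθ − g x² (1 + tan²θ)/(2v₀²). With x = 134, y = 219, v₀ = 80.3, g = 9.81:
13.66 tan²θ − 134 tanθ + (232.7) = 0.
tanθ = [134 ± √(134² − 4 × 13.66 × (232.7))] / (2 × 13.66) = (134 ± 72.42) / 27.32, giving tanθ = 2.254 or 7.556.
θ = 66.08° or 82.46°; the larger is 82.46°.

82.5°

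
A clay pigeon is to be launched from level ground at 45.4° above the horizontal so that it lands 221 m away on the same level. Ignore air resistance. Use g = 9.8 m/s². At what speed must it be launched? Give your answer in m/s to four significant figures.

From R = (v₀² / g) sin 2θ: v₀ = √(gR / sin 2θ).
v₀ = √(9.80 × 221 / sin 90.80°) = √(2166 / 0.9999) = √2166.0 = 46.54 m/s.

46.54 m/s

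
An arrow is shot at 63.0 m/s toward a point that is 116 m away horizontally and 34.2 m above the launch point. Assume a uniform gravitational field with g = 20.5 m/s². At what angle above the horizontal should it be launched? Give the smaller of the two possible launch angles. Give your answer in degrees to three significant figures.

37.7°

Trajectory: y = x tanθ − g x² (1 + tan²θ)/(2v₀²). With x = 116, y = 34.2, v₀ = 63.0, g = 20.5:
34.75 tan²θ − 116 tanθ + (68.95) = 0.
tanθ = [116 ± √(116² − 4 × 34.75 × (68.95))] / (2 × 34.75) = (116 ± 62.22) / 69.50, giving tanθ = 0.7737 or 2.564.
θ = 37.73° or 68.70°; the smaller is 37.73°.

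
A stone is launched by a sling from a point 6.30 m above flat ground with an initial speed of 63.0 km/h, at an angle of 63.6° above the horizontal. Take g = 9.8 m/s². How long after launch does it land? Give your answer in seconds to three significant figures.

Convert: 63.0 km/h = 63.0/3.6 = 17.50 m/s.
vₓ = 17.50 cos 63.6° = 7.781 m/s; v_y0 = 17.50 sin 63.6° = 15.67 m/s.
With up positive and y = 0 at the ground: y(t) = 6.30 + (15.67) t − 4.900 t². Setting y = 0 and taking the positive root: t = [15.67 + √(15.67² + 2·9.80·6.30)] / 9.80 = (15.67 + 19.21) / 9.80 = 3.560 s.

3.56 s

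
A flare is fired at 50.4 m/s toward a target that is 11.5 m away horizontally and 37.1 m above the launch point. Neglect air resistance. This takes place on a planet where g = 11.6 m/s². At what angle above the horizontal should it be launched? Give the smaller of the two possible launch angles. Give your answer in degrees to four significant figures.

Trajectory: y = x tanθ − g x² (1 + tan²θ)/(2v₀²). With x = 11.5, y = 37.1, v₀ = 50.4, g = 11.6:
0.3020 tan²θ − 11.5 tanθ + (37.40) = 0.
tanθ = [11.5 ± √(11.5² − 4 × 0.3020 × (37.40))] / (2 × 0.3020) = (11.5 ± 9.331) / 0.6039, giving tanθ = 3.591 or 34.49.
θ = 74.44° or 88.34°; the smaller is 74.44°.

74.44°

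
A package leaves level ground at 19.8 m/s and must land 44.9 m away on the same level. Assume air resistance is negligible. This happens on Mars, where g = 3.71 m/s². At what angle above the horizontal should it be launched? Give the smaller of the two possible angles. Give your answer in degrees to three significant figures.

12.6°

From R = (v₀²/g) sin 2θ: sin 2θ = 3.71 × 44.9 / 392.04 = 0.4249.
2θ = 25.14° or 180° − 25.14° = 154.9°, so θ = 12.57° or 77.43°.
The smaller angle is 12.57°.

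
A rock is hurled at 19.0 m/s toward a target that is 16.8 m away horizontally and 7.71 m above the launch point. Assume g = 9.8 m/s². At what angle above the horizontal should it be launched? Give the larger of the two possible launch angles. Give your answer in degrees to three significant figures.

74.2°

Trajectory: y = x tanθ − g x² (1 + tan²θ)/(2v₀²). With x = 16.8, y = 7.71, v₀ = 19.0, g = 9.80:
3.831 tan²θ − 16.8 tanθ + (11.54) = 0.
tanθ = [16.8 ± √(16.8² − 4 × 3.831 × (11.54))] / (2 × 3.831) = (16.8 ± 10.27) / 7.662, giving tanθ = 0.8528 or 3.533.
θ = 40.46° or 74.19°; the larger is 74.19°.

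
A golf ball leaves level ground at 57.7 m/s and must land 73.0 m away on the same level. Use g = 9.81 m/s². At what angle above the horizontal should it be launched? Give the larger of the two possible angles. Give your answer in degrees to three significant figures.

From R = (v₀²/g) sin 2θ: sin 2θ = 9.81 × 73.0 / 3329.3 = 0.2151.
2θ = 12.42° or 180° − 12.42° = 167.6°, so θ = 6.211° or 83.79°.
The larger angle is 83.79°.

83.8°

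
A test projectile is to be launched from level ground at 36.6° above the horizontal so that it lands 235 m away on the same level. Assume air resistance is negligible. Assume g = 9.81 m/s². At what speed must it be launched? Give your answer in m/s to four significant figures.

From R = (v₀² / g) sin 2θ: v₀ = √(gR / sin 2θ).
v₀ = √(9.81 × 235 / sin 73.20°) = √(2305 / 0.9573) = √2408.1 = 49.07 m/s.

49.07 m/s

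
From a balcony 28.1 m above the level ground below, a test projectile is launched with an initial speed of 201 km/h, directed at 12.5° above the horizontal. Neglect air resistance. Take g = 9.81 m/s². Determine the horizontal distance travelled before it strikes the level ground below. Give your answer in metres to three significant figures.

Convert: 201 km/h = 201/3.6 = 55.83 m/s.
vₓ = 55.83 cos 12.5° = 54.51 m/s; v_y0 = 55.83 sin 12.5° = 12.08 m/s.
With up positive and y = 0 at the ground: y(t) = 28.1 + (12.08) t − 4.905 t². Setting y = 0 and taking the positive root: t = [12.08 + √(12.08² + 2·9.81·28.1)] / 9.81 = (12.08 + 26.41) / 9.81 = 3.924 s.
Horizontal distance: R = vₓ t = 54.51 × 3.924 = 213.9 m.

214 m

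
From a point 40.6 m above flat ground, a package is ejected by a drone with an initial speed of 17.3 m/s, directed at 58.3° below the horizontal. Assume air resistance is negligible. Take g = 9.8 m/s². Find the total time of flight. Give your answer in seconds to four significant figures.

Resolve: vₓ = 17.30 cos 58.3° = 9.091 m/s and v_y0 = −14.72 m/s (downward).
Vertical motion (up positive, ground at y = 0): 4.900 t² − (−14.72) t − 40.6 = 0, so t = (−14.72 + √(14.72² + 2·9.80·40.6)) / 9.80 = (−14.72 + 31.82) / 9.80 = 1.745 s.

1.745 s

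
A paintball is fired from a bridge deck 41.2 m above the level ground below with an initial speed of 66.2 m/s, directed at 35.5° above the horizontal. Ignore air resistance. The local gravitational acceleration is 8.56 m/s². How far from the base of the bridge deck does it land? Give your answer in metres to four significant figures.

536.2 m

Components: vₓ = 66.20 cos 35.5° = 53.89 m/s, v_y0 = 66.20 sin 35.5° = 38.44 m/s.
The projectile lands when y = 41.2 + (38.44) t − ½·8.56·t² = 0. Positive root: t = (38.44 + √(38.44² + 2·8.56·41.2)) / 8.56 = (38.44 + 46.72) / 8.56 = 9.949 s.
Horizontal distance: R = vₓ t = 53.89 × 9.949 = 536.2 m.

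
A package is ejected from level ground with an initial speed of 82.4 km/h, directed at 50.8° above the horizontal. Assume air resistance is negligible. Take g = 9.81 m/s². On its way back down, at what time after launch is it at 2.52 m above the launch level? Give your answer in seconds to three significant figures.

3.47 s

Convert: 82.4 km/h = 82.4/3.6 = 22.89 m/s.
Resolve: vₓ = 22.89 cos 50.8° = 14.47 m/s and v_y0 = 22.89 sin 50.8° = 17.74 m/s.
Set y = v_y0 t − ½ g t² = 2.52: 4.905 t² − 17.74 t + 2.52 = 0.
Quadratic formula: t = (17.74 ± √265.18) / 9.81 = (17.74 ± 16.28) / 9.81 → t = 0.1481 s or 3.468 s.
The descending-branch root is 3.468 s.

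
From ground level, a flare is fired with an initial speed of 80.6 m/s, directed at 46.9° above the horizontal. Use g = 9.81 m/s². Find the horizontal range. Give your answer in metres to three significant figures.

vₓ = 80.60 cos 46.9° = 55.07 m/s; v_y0 = 80.60 sin 46.9° = 58.85 m/s.
Time aloft: T = 2 v_y0 / g = 2 × 58.85 / 9.81 = 12.00 s.
Range: R = vₓ T = 55.07 × 12.00 = 660.8 m.

661 m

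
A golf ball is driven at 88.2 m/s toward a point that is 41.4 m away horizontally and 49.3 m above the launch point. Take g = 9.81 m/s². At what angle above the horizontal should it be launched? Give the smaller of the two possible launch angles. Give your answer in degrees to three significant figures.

51.5°

Trajectory: y = x tanθ − g x² (1 + tan²θ)/(2v₀²). With x = 41.4, y = 49.3, v₀ = 88.2, g = 9.81:
1.081 tan²θ − 41.4 tanθ + (50.38) = 0.
tanθ = [41.4 ± √(41.4² − 4 × 1.081 × (50.38))] / (2 × 1.081) = (41.4 ± 38.68) / 2.161, giving tanθ = 1.258 or 37.05.
θ = 51.52° or 88.45°; the smaller is 51.52°.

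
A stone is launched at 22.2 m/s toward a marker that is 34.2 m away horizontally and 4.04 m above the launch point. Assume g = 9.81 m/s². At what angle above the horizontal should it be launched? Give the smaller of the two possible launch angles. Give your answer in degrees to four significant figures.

29.62°

Trajectory: y = x tanθ − g x² (1 + tan²θ)/(2v₀²). With x = 34.2, y = 4.04, v₀ = 22.2, g = 9.81:
11.64 tan²θ − 34.2 tanθ + (15.68) = 0.
tanθ = [34.2 ± √(34.2² − 4 × 11.64 × (15.68))] / (2 × 11.64) = (34.2 ± 20.96) / 23.28, giving tanθ = 0.5685 or 2.369.
θ = 29.62° or 67.12°; the smaller is 29.62°.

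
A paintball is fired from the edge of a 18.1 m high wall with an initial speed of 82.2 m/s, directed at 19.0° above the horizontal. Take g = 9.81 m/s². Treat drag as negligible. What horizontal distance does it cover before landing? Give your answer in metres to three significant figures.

Resolve: vₓ = 82.20 cos 19.0° = 77.72 m/s and v_y0 = 82.20 sin 19.0° = 26.76 m/s.
Vertical motion (up positive, ground at y = 0): 4.905 t² − (26.76) t − 18.1 = 0, so t = (26.76 + √(26.76² + 2·9.81·18.1)) / 9.81 = (26.76 + 32.73) / 9.81 = 6.064 s.
Horizontal distance: R = vₓ t = 77.72 × 6.064 = 471.3 m.

471 m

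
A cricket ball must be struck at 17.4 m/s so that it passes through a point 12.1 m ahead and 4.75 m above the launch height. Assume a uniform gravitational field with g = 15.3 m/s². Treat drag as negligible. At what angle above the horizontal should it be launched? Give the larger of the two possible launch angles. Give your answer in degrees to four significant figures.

66.13°

Trajectory: y = x tanθ − g x² (1 + tan²θ)/(2v₀²). With x = 12.1, y = 4.75, v₀ = 17.4, g = 15.3:
3.699 tan²θ − 12.1 tanθ + (8.449) = 0.
tanθ = [12.1 ± √(12.1² − 4 × 3.699 × (8.449))] / (2 × 3.699) = (12.1 ± 4.624) / 7.399, giving tanθ = 1.010 or 2.260.
θ = 45.30° or 66.13°; the larger is 66.13°.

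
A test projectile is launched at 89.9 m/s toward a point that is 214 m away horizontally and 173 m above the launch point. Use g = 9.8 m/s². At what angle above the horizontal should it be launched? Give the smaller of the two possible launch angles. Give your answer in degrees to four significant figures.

Trajectory: y = x tanθ − g x² (1 + tan²θ)/(2v₀²). With x = 214, y = 173, v₀ = 89.9, g = 9.80:
27.77 tan²θ − 214 tanθ + (200.8) = 0.
tanθ = [214 ± √(214² − 4 × 27.77 × (200.8))] / (2 × 27.77) = (214 ± 153.3) / 55.53, giving tanθ = 1.093 or 6.614.
θ = 47.55° or 81.40°; the smaller is 47.55°.

47.55°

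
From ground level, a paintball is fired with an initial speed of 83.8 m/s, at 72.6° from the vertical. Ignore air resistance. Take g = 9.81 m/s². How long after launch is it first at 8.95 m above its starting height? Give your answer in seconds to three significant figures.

Components: vₓ = 83.80 sin 72.6° = 79.97 m/s, v_y0 = 83.80 cos 72.6° = 25.06 m/s.
Height y(t) = 25.06 t − 4.905 t² = 8.95 gives 4.905 t² − 25.06 t + 8.95 = 0.
t = [25.06 ± √(25.06² − 2·9.81·8.95)] / 9.81 = (25.06 ± 21.27) / 9.81, so t = 0.3864 s or t = 4.723 s.
The first (ascending) time is 0.3864 s.

0.386 s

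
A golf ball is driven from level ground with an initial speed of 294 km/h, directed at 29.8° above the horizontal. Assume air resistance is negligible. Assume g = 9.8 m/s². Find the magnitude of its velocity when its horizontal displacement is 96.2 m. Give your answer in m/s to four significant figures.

75.94 m/s

Convert: 294 km/h = 294/3.6 = 81.67 m/s.
Components: vₓ = 81.67 cos 29.8° = 70.87 m/s, v_y0 = 81.67 sin 29.8° = 40.59 m/s.
Time to reach x = 96.2 m: t = x/vₓ = 96.2/70.87 = 1.357 s.
Vertical velocity there: v_y = v_y0 − g t = 40.59 − 9.80 × 1.357 = 27.28 m/s.
Speed: √(vₓ² + v_y²) = √(70.87² + 27.28²) = 75.94 m/s.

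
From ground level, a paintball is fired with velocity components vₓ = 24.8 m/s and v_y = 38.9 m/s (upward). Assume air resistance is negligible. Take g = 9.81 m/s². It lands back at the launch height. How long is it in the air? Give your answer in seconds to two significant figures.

7.9 s

Landing at launch height ⇒ T = 2 v_y0 / g = 2 × 38.90 / 9.81 = 7.931 s.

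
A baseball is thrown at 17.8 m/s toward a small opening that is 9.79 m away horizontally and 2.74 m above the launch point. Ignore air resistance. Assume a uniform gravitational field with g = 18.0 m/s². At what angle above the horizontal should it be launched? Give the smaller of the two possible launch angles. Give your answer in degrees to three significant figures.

Trajectory: y = x tanθ − g x² (1 + tan²θ)/(2v₀²). With x = 9.79, y = 2.74, v₀ = 17.8, g = 18.0:
2.722 tan²θ − 9.79 tanθ + (5.462) = 0.
tanθ = [9.79 ± √(9.79² − 4 × 2.722 × (5.462))] / (2 × 2.722) = (9.79 ± 6.030) / 5.445, giving tanθ = 0.6906 or 2.905.
θ = 34.63° or 71.01°; the smaller is 34.63°.

34.6°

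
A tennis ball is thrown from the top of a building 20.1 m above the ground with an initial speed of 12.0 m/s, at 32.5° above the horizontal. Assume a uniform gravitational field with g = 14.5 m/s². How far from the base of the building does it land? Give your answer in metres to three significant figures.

Components: vₓ = 12.00 cos 32.5° = 10.12 m/s, v_y0 = 12.00 sin 32.5° = 6.448 m/s.
With up positive and y = 0 at the ground: y(t) = 20.1 + (6.448) t − 7.250 t². Setting y = 0 and taking the positive root: t = [6.448 + √(6.448² + 2·14.5·20.1)] / 14.5 = (6.448 + 24.99) / 14.5 = 2.168 s.
Horizontal distance: R = vₓ t = 10.12 × 2.168 = 21.94 m.

21.9 m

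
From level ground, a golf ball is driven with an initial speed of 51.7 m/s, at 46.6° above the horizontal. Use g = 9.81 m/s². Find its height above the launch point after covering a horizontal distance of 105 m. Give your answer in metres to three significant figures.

Horizontal component vₓ = 51.70 cos 46.6° = 35.52 m/s; vertical v_y0 = 51.70 sin 46.6° = 37.56 m/s.
x = vₓ t ⇒ t = 105/35.52 = 2.956 s.
Height: y = v_y0 t − ½ g t² = 37.56 × 2.956 − 4.905 × 2.956² = 111.0 − 42.86 = 68.18 m.

68.2 m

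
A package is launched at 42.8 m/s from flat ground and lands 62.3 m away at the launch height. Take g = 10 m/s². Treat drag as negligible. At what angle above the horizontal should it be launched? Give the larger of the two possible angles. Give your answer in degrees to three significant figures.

From R = (v₀²/g) sin 2θ: sin 2θ = 10.0 × 62.3 / 1831.8 = 0.3401.
2θ = 19.88° or 180° − 19.88° = 160.1°, so θ = 9.941° or 80.06°.
The larger angle is 80.06°.

80.1°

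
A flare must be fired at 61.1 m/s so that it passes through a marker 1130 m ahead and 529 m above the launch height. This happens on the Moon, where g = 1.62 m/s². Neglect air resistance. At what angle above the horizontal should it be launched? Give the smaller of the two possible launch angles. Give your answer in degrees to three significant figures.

Trajectory: y = x tanθ − g x² (1 + tan²θ)/(2v₀²). With x = 1130, y = 529, v₀ = 61.1, g = 1.62:
277.1 tan²θ − 1130 tanθ + (806.1) = 0.
tanθ = [1130 ± √(1130² − 4 × 277.1 × (806.1))] / (2 × 277.1) = (1130 ± 619.4) / 554.1, giving tanθ = 0.9215 or 3.157.
θ = 42.66° or 72.42°; the smaller is 42.66°.

42.7°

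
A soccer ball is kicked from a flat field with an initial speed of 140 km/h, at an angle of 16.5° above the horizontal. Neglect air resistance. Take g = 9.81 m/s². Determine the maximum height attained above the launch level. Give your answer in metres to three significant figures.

Convert: 140 km/h = 140/3.6 = 38.89 m/s.
Horizontal component vₓ = 38.89 cos 16.5° = 37.29 m/s; vertical v_y0 = 38.89 sin 16.5° = 11.05 m/s.
At the apex v_y = 0, so H = v_y0²/(2g) = 11.05²/19.62 = 6.218 m.

6.22 m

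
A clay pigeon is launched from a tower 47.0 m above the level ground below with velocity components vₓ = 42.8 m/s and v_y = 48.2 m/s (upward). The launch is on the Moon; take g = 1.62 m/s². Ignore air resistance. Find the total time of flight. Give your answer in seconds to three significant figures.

With up positive and y = 0 at the ground: y(t) = 47.0 + (48.20) t − 0.8100 t². Setting y = 0 and taking the positive root: t = [48.20 + √(48.20² + 2·1.62·47.0)] / 1.62 = (48.20 + 49.75) / 1.62 = 60.47 s.

60.5 s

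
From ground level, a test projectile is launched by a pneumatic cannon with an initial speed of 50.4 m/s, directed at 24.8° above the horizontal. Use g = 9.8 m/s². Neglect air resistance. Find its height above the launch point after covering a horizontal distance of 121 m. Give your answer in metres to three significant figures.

Components: vₓ = 50.40 cos 24.8° = 45.75 m/s, v_y0 = 50.40 sin 24.8° = 21.14 m/s.
At x = 121 m, t = x/vₓ = 121/45.75 = 2.645 s.
Height: y = v_y0 t − ½ g t² = 21.14 × 2.645 − 4.900 × 2.645² = 55.91 − 34.27 = 21.64 m.

21.6 m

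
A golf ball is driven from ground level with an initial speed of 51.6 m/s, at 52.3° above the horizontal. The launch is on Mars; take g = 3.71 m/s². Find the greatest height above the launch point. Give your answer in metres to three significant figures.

225 m

Components: vₓ = 51.60 cos 52.3° = 31.55 m/s, v_y0 = 51.60 sin 52.3° = 40.83 m/s.
Peak height H = v_y0² / (2g) = 1666.9 / 7.420 = 224.6 m.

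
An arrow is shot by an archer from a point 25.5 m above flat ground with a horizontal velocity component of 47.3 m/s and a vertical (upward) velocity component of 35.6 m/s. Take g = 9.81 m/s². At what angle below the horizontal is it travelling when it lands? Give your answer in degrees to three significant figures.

41.6°

Vertical motion (up positive, ground at y = 0): 4.905 t² − (35.60) t − 25.5 = 0, so t = (35.60 + √(35.60² + 2·9.81·25.5)) / 9.81 = (35.60 + 42.04) / 9.81 = 7.915 s.
At impact: v_y = v_y0 − g t = −42.04 m/s; vₓ = 47.30 m/s.
Angle below horizontal: arctan(|v_y|/vₓ) = arctan(42.04/47.30) = 41.63°.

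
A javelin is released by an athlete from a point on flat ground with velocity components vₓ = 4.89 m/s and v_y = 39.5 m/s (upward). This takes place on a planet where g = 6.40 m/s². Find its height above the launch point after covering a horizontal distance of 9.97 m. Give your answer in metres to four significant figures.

67.23 m

Time to reach x = 9.97 m: t = x/vₓ = 9.97/4.890 = 2.039 s.
Height: y = v_y0 t − ½ g t² = 39.50 × 2.039 − 3.200 × 2.039² = 80.53 − 13.30 = 67.23 m.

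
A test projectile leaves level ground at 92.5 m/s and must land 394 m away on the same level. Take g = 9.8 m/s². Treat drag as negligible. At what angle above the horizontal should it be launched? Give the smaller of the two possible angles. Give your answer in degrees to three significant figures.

Level-ground range R = v₀² sin(2θ)/g ⇒ sin(2θ) = gR/v₀² = 9.80 × 394 / 92.5² = 0.4513.
2θ = 26.83° or 180° − 26.83° = 153.2°, so θ = 13.41° or 76.59°.
The smaller angle is 13.41°.

13.4°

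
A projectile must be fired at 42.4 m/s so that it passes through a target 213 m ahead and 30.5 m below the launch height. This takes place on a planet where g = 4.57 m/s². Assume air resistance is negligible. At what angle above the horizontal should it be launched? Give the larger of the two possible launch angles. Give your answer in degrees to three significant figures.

Trajectory: y = x tanθ − g x² (1 + tan²θ)/(2v₀²). With x = 213, y = −30.5, v₀ = 42.4, g = 4.57:
57.67 tan²θ − 213 tanθ + (27.17) = 0.
tanθ = [213 ± √(213² − 4 × 57.67 × (27.17))] / (2 × 57.67) = (213 ± 197.7) / 115.3, giving tanθ = 0.1323 or 3.561.
θ = 7.535° or 74.32°; the larger is 74.32°.

74.3°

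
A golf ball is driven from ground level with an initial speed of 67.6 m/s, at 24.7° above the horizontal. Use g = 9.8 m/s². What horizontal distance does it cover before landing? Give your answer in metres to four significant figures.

Components: vₓ = 67.60 cos 24.7° = 61.42 m/s, v_y0 = 67.60 sin 24.7° = 28.25 m/s.
Flight time T = 2 v_y0 / g = 5.765 s.
Range: R = vₓ T = 61.42 × 5.765 = 354.0 m.

354.0 m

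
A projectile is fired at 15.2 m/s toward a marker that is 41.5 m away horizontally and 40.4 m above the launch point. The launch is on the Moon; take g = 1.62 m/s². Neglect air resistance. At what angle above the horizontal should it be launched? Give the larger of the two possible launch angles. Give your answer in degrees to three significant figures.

79.6°

Trajectory: y = x tanθ − g x² (1 + tan²θ)/(2v₀²). With x = 41.5, y = 40.4, v₀ = 15.2, g = 1.62:
6.038 tan²θ − 41.5 tanθ + (46.44) = 0.
tanθ = [41.5 ± √(41.5² − 4 × 6.038 × (46.44))] / (2 × 6.038) = (41.5 ± 24.51) / 12.08, giving tanθ = 1.407 or 5.466.
θ = 54.60° or 79.63°; the larger is 79.63°.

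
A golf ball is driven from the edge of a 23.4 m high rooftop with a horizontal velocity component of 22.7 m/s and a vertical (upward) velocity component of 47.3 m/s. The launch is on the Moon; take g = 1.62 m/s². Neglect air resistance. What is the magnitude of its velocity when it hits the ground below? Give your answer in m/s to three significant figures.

Vertical motion (up positive, ground at y = 0): 0.8100 t² − (47.30) t − 23.4 = 0, so t = (47.30 + √(47.30² + 2·1.62·23.4)) / 1.62 = (47.30 + 48.09) / 1.62 = 58.89 s.
Vertical velocity at impact: v_y = v_y0 − g t = 47.30 − 1.62 × 58.89 = −48.09 m/s.
Speed: |v| = √(vₓ² + v_y²) = √(22.70² + 48.09²) = 53.18 m/s.

53.2 m/s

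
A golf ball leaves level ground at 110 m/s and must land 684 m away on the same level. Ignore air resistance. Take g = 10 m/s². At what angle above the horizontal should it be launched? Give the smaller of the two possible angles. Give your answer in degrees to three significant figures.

Level-ground range R = v₀² sin(2θ)/g ⇒ sin(2θ) = gR/v₀² = 10.0 × 684 / 110² = 0.5653.
2θ = 34.42° or 180° − 34.42° = 145.6°, so θ = 17.21° or 72.79°.
The smaller angle is 17.21°.

17.2°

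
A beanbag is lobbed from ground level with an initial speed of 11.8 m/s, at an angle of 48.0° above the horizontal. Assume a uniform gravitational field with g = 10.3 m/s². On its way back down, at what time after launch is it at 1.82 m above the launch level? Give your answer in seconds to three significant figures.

1.46 s

vₓ = 11.80 cos 48.0° = 7.896 m/s; v_y0 = 11.80 sin 48.0° = 8.769 m/s.
Set y = v_y0 t − ½ g t² = 1.82: 5.150 t² − 8.769 t + 1.82 = 0.
t = [8.769 ± √(8.769² − 2·10.3·1.82)] / 10.3 = (8.769 ± 6.277) / 10.3, so t = 0.2419 s or t = 1.461 s.
The descending-branch root is 1.461 s.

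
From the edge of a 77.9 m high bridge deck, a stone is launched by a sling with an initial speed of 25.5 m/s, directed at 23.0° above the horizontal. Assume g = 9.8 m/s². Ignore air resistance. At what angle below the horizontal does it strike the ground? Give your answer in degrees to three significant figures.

Components: vₓ = 25.50 cos 23.0° = 23.47 m/s, v_y0 = 25.50 sin 23.0° = 9.964 m/s.
The projectile lands when y = 77.9 + (9.964) t − ½·9.80·t² = 0. Positive root: t = (9.964 + √(9.964² + 2·9.80·77.9)) / 9.80 = (9.964 + 40.33) / 9.80 = 5.132 s.
At impact: v_y = v_y0 − g t = −40.33 m/s; vₓ = 23.47 m/s.
Angle below horizontal: arctan(|v_y|/vₓ) = arctan(40.33/23.47) = 59.80°.

59.8°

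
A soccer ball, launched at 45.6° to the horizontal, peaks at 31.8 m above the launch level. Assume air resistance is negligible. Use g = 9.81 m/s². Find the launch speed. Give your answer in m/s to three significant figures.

At the peak v_y = 0, so v_y0 = √(2gH) = √(2 × 9.81 × 31.8) = 24.98 m/s.
v_y0 = v₀ sin θ ⇒ v₀ = 24.98 / sin 45.6° = 34.96 m/s.

35.0 m/s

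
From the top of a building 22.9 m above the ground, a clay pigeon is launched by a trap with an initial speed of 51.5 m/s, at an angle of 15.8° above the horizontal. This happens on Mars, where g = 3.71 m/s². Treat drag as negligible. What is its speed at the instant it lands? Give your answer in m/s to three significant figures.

53.1 m/s

vₓ = 51.50 cos 15.8° = 49.55 m/s; v_y0 = 51.50 sin 15.8° = 14.02 m/s.
The projectile lands when y = 22.9 + (14.02) t − ½·3.71·t² = 0. Positive root: t = (14.02 + √(14.02² + 2·3.71·22.9)) / 3.71 = (14.02 + 19.15) / 3.71 = 8.940 s.
Vertical velocity at impact: v_y = v_y0 − g t = 14.02 − 3.71 × 8.940 = −19.15 m/s.
Speed: |v| = √(vₓ² + v_y²) = √(49.55² + 19.15²) = 53.12 m/s.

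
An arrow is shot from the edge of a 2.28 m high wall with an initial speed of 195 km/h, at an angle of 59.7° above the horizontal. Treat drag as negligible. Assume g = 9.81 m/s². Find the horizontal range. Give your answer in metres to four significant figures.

261.9 m

Convert: 195 km/h = 195/3.6 = 54.17 m/s.
Resolve: vₓ = 54.17 cos 59.7° = 27.33 m/s and v_y0 = 54.17 sin 59.7° = 46.77 m/s.
The projectile lands when y = 2.28 + (46.77) t − ½·9.81·t² = 0. Positive root: t = (46.77 + √(46.77² + 2·9.81·2.28)) / 9.81 = (46.77 + 47.24) / 9.81 = 9.583 s.
Horizontal distance: R = vₓ t = 27.33 × 9.583 = 261.9 m.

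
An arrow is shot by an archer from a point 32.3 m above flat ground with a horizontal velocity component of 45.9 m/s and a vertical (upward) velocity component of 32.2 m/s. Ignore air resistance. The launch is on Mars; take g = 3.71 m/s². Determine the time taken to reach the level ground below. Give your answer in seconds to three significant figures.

Vertical motion (up positive, ground at y = 0): 1.855 t² − (32.20) t − 32.3 = 0, so t = (32.20 + √(32.20² + 2·3.71·32.3)) / 3.71 = (32.20 + 35.73) / 3.71 = 18.31 s.

18.3 s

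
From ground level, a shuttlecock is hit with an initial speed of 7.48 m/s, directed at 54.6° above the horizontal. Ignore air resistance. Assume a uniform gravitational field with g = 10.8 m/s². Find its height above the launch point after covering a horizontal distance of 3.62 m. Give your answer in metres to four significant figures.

1.325 m

Horizontal component vₓ = 7.480 cos 54.6° = 4.333 m/s; vertical v_y0 = 7.480 sin 54.6° = 6.097 m/s.
At x = 3.62 m, t = x/vₓ = 3.62/4.333 = 0.8354 s.
Height: y = v_y0 t − ½ g t² = 6.097 × 0.8354 − 5.400 × 0.8354² = 5.094 − 3.769 = 1.325 m.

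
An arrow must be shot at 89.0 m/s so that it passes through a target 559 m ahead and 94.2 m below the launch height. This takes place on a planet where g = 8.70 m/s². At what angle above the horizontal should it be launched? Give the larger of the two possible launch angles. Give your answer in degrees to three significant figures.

72.2°

Trajectory: y = x tanθ − g x² (1 + tan²θ)/(2v₀²). With x = 559, y = −94.2, v₀ = 89.0, g = 8.70:
171.6 tan²θ − 559 tanθ + (77.41) = 0.
tanθ = [559 ± √(559² − 4 × 171.6 × (77.41))] / (2 × 171.6) = (559 ± 509.3) / 343.2, giving tanθ = 0.1449 or 3.113.
θ = 8.246° or 72.19°; the larger is 72.19°.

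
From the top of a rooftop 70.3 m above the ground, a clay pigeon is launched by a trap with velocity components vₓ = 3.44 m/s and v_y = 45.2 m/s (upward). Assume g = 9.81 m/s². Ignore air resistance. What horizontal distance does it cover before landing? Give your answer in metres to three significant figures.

36.4 m

With up positive and y = 0 at the ground: y(t) = 70.3 + (45.20) t − 4.905 t². Setting y = 0 and taking the positive root: t = [45.20 + √(45.20² + 2·9.81·70.3)] / 9.81 = (45.20 + 58.50) / 9.81 = 10.57 s.
Horizontal distance: R = vₓ t = 3.440 × 10.57 = 36.36 m.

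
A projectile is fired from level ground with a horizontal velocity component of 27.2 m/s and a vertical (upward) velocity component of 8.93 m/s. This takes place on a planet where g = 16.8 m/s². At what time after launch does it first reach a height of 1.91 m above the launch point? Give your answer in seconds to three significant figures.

0.297 s

Set y = v_y0 t − ½ g t² = 1.91: 8.400 t² − 8.930 t + 1.91 = 0.
t = [8.930 ± √(8.930² − 2·16.8·1.91)] / 16.8 = (8.930 ± 3.946) / 16.8, so t = 0.2967 s or t = 0.7664 s.
The first (ascending) time is 0.2967 s.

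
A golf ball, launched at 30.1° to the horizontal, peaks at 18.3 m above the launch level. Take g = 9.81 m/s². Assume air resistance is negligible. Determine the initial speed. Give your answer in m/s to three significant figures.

At the peak v_y = 0, so v_y0 = √(2gH) = √(2 × 9.81 × 18.3) = 18.95 m/s.
v_y0 = v₀ sin θ ⇒ v₀ = 18.95 / sin 30.1° = 37.78 m/s.

37.8 m/s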